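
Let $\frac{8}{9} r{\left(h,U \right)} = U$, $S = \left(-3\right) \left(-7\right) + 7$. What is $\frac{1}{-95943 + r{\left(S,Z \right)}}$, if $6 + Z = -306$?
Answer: $- \frac{1}{96294} \approx -1.0385 \cdot 10^{-5}$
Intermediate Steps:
$S = 28$ ($S = 21 + 7 = 28$)
$Z = -312$ ($Z = -6 - 306 = -312$)
$r{\left(h,U \right)} = \frac{9 U}{8}$
$\frac{1}{-95943 + r{\left(S,Z \right)}} = \frac{1}{-95943 + \frac{9}{8} \left(-312\right)} = \frac{1}{-95943 - 351} = \frac{1}{-96294} = - \frac{1}{96294}$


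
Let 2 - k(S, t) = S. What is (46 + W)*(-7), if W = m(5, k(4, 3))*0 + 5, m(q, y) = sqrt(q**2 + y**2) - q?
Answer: -357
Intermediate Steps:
k(S, t) = 2 - S
W = 5 (W = (sqrt(5**2 + (2 - 1*4)**2) - 1*5)*0 + 5 = (sqrt(25 + (2 - 4)**2) - 5)*0 + 5 = (sqrt(25 + (-2)**2) - 5)*0 + 5 = (sqrt(25 + 4) - 5)*0 + 5 = (sqrt(29) - 5)*0 + 5 = (-5 + sqrt(29))*0 + 5 = 0 + 5 = 5)
(46 + W)*(-7) = (46 + 5)*(-7) = 51*(-7) = -357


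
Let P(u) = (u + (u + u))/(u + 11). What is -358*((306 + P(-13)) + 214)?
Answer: -193141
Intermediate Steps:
P(u) = 3*u/(11 + u) (P(u) = (u + 2*u)/(11 + u) = (3*u)/(11 + u) = 3*u/(11 + u))
-358*((306 + P(-13)) + 214) = -358*((306 + 3*(-13)/(11 - 13)) + 214) = -358*((306 + 3*(-13)/(-2)) + 214) = -358*((306 + 3*(-13)*(-½)) + 214) = -358*((306 + 39/2) + 214) = -358*(651/2 + 214) = -358*1079/2 = -193141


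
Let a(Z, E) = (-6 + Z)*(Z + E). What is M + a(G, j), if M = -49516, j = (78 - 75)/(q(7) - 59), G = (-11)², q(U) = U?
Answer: -1851597/52 ≈ -35608.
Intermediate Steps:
G = 121
j = -3/52 (j = (78 - 75)/(7 - 59) = 3/(-52) = 3*(-1/52) = -3/52 ≈ -0.057692)
a(Z, E) = (-6 + Z)*(E + Z)
M + a(G, j) = -49516 + (121² - 6*(-3/52) - 6*121 - 3/52*121) = -49516 + (14641 + 9/26 - 726 - 363/52) = -49516 + 723235/52 = -1851597/52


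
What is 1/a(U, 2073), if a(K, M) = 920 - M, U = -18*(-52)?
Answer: -1/1153 ≈ -0.00086730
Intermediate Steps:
U = 936
1/a(U, 2073) = 1/(920 - 1*2073) = 1/(920 - 2073) = 1/(-1153) = -1/1153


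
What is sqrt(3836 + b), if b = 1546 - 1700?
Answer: sqrt(3682) ≈ 60.680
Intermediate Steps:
b = -154
sqrt(3836 + b) = sqrt(3836 - 154) = sqrt(3682)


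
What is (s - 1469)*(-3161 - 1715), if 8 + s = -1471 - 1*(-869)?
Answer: 10137204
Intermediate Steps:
s = -610 (s = -8 + (-1471 - 1*(-869)) = -8 + (-1471 + 869) = -8 - 602 = -610)
(s - 1469)*(-3161 - 1715) = (-610 - 1469)*(-3161 - 1715) = -2079*(-4876) = 10137204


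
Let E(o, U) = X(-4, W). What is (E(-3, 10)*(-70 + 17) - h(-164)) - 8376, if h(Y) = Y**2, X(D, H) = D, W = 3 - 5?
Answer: -35060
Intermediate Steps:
W = -2
E(o, U) = -4
(E(-3, 10)*(-70 + 17) - h(-164)) - 8376 = (-4*(-70 + 17) - 1*(-164)**2) - 8376 = (-4*(-53) - 1*26896) - 8376 = (212 - 26896) - 8376 = -26684 - 8376 = -35060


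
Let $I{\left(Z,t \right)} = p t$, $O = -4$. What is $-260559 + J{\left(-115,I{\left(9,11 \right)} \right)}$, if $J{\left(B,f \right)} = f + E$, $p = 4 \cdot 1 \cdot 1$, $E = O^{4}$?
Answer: $-260259$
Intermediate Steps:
$E = 256$ ($E = \left(-4\right)^{4} = 256$)
$p = 4$ ($p = 4 \cdot 1 = 4$)
$I{\left(Z,t \right)} = 4 t$
$J{\left(B,f \right)} = 256 + f$ ($J{\left(B,f \right)} = f + 256 = 256 + f$)
$-260559 + J{\left(-115,I{\left(9,11 \right)} \right)} = -260559 + \left(256 + 4 \cdot 11\right) = -260559 + \left(256 + 44\right) = -260559 + 300 = -260259$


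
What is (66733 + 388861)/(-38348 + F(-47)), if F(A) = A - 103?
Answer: -227797/19249 ≈ -11.834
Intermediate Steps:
F(A) = -103 + A
(66733 + 388861)/(-38348 + F(-47)) = (66733 + 388861)/(-38348 + (-103 - 47)) = 455594/(-38348 - 150) = 455594/(-38498) = 455594*(-1/38498) = -227797/19249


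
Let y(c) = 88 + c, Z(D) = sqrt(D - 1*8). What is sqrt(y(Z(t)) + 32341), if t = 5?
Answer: sqrt(32429 + I*sqrt(3)) ≈ 180.08 + 0.0048*I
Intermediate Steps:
Z(D) = sqrt(-8 + D) (Z(D) = sqrt(D - 8) = sqrt(-8 + D))
sqrt(y(Z(t)) + 32341) = sqrt((88 + sqrt(-8 + 5)) + 32341) = sqrt((88 + sqrt(-3)) + 32341) = sqrt((88 + I*sqrt(3)) + 32341) = sqrt(32429 + I*sqrt(3))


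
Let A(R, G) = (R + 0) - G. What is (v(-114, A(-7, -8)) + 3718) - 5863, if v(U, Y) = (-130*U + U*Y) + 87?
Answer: 12648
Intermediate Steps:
A(R, G) = R - G
v(U, Y) = 87 - 130*U + U*Y
(v(-114, A(-7, -8)) + 3718) - 5863 = ((87 - 130*(-114) - 114*(-7 - 1*(-8))) + 3718) - 5863 = ((87 + 14820 - 114*(-7 + 8)) + 3718) - 5863 = ((87 + 14820 - 114*1) + 3718) - 5863 = ((87 + 14820 - 114) + 3718) - 5863 = (14793 + 3718) - 5863 = 18511 - 5863 = 12648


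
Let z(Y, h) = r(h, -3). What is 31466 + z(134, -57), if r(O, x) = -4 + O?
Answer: 31405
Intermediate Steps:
z(Y, h) = -4 + h
31466 + z(134, -57) = 31466 + (-4 - 57) = 31466 - 61 = 31405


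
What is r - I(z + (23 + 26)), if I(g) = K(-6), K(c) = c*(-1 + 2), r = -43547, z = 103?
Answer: -43541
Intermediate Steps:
K(c) = c (K(c) = c*1 = c)
I(g) = -6
r - I(z + (23 + 26)) = -43547 - 1*(-6) = -43547 + 6 = -43541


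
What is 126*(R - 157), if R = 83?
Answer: -9324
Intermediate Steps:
126*(R - 157) = 126*(83 - 157) = 126*(-74) = -9324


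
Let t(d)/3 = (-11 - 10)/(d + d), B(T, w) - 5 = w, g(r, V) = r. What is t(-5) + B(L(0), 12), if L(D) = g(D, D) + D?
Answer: 233/10 ≈ 23.300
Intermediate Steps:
L(D) = 2*D (L(D) = D + D = 2*D)
B(T, w) = 5 + w
t(d) = -63/(2*d) (t(d) = 3*((-11 - 10)/(d + d)) = 3*(-21*1/(2*d)) = 3*(-21/(2*d)) = -63/(2*d))
t(-5) + B(L(0), 12) = -63/2/(-5) + (5 + 12) = -63/2*(-⅕) + 17 = 63/10 + 17 = 233/10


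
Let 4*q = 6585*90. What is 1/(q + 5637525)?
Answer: 2/11571375 ≈ 1.7284e-7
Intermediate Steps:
q = 296325/2 (q = (6585*90)/4 = (1/4)*592650 = 296325/2 ≈ 1.4816e+5)
1/(q + 5637525) = 1/(296325/2 + 5637525) = 1/(11571375/2) = 2/11571375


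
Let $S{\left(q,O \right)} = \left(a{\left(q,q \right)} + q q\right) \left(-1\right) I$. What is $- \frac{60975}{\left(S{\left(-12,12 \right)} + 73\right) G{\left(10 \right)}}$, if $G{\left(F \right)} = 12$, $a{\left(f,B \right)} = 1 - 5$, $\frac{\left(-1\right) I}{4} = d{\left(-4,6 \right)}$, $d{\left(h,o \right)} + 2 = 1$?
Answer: $\frac{20325}{1948} \approx 10.434$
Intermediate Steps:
$d{\left(h,o \right)} = -1$ ($d{\left(h,o \right)} = -2 + 1 = -1$)
$I = 4$ ($I = \left(-4\right) \left(-1\right) = 4$)
$a{\left(f,B \right)} = -4$ ($a{\left(f,B \right)} = 1 - 5 = -4$)
$S{\left(q,O \right)} = 16 - 4 q^{2}$ ($S{\left(q,O \right)} = \left(-4 + q q\right) \left(-1\right) 4 = \left(-4 + q^{2}\right) \left(-1\right) 4 = \left(4 - q^{2}\right) 4 = 16 - 4 q^{2}$)
$- \frac{60975}{\left(S{\left(-12,12 \right)} + 73\right) G{\left(10 \right)}} = - \frac{60975}{\left(\left(16 - 4 \left(-12\right)^{2}\right) + 73\right) 12} = - \frac{60975}{\left(\left(16 - 576\right) + 73\right) 12} = - \frac{60975}{\left(-560 + 73\right) 12} = - \frac{60975}{\left(-487\right) 12} = - \frac{60975}{-5844} = \left(-60975\right) \left(- \frac{1}{5844}\right) = \frac{20325}{1948}$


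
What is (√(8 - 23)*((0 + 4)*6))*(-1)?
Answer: -24*I*√15 ≈ -92.952*I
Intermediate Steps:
(√(8 - 23)*((0 + 4)*6))*(-1) = (√(-15)*(4*6))*(-1) = ((I*√15)*24)*(-1) = (24*I*√15)*(-1) = -24*I*√15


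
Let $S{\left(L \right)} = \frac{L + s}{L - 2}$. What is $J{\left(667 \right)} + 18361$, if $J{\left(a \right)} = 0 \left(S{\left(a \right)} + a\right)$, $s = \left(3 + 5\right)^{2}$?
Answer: $18361$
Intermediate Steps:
$s = 64$ ($s = 8^{2} = 64$)
$S{\left(L \right)} = \frac{64 + L}{-2 + L}$ ($S{\left(L \right)} = \frac{L + 64}{L - 2} = \frac{64 + L}{-2 + L}$)
$J{\left(a \right)} = 0$ ($J{\left(a \right)} = 0 \left(\frac{64 + a}{-2 + a} + a\right) = 0 \left(a + \frac{64 + a}{-2 + a}\right) = 0$)
$J{\left(667 \right)} + 18361 = 0 + 18361 = 18361$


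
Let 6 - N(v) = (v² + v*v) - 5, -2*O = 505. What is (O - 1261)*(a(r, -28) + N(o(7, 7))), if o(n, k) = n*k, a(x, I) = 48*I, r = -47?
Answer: 18570645/2 ≈ 9.2853e+6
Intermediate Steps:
O = -505/2 (O = -½*505 = -505/2 ≈ -252.50)
o(n, k) = k*n
N(v) = 11 - 2*v² (N(v) = 6 - ((v² + v*v) - 5) = 6 - ((v² + v²) - 5) = 6 - (2*v² - 5) = 6 - (-5 + 2*v²) = 6 + (5 - 2*v²) = 11 - 2*v²)
(O - 1261)*(a(r, -28) + N(o(7, 7))) = (-505/2 - 1261)*(48*(-28) + (11 - 2*(7*7)²)) = -3027*(-1344 + (11 - 2*49²))/2 = -3027*(-1344 + (11 - 2*2401))/2 = -3027*(-1344 + (11 - 4802))/2 = -3027*(-1344 - 4791)/2 = -3027/2*(-6135) = 18570645/2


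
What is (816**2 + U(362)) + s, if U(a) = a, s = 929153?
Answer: 1595371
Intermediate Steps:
(816**2 + U(362)) + s = (816**2 + 362) + 929153 = (665856 + 362) + 929153 = 666218 + 929153 = 1595371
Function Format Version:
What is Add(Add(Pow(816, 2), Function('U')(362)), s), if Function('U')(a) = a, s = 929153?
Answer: 1595371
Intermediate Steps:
Add(Add(Pow(816, 2), Function('U')(362)), s) = Add(Add(Pow(816, 2), 362), 929153) = Add(Add(665856, 362), 929153) = Add(666218, 929153) = 1595371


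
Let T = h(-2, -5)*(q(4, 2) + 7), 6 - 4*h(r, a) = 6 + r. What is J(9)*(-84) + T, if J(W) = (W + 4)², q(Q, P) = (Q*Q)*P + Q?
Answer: -28349/2 ≈ -14175.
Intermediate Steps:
q(Q, P) = Q + P*Q² (q(Q, P) = Q²*P + Q = P*Q² + Q = Q + P*Q²)
h(r, a) = -r/4 (h(r, a) = 3/2 - (6 + r)/4 = 3/2 + (-3/2 - r/4) = -r/4)
J(W) = (4 + W)²
T = 43/2 (T = (-¼*(-2))*(4*(1 + 2*4) + 7) = (4*(1 + 8) + 7)/2 = (4*9 + 7)/2 = (36 + 7)/2 = (½)*43 = 43/2 ≈ 21.500)
J(9)*(-84) + T = (4 + 9)²*(-84) + 43/2 = 13²*(-84) + 43/2 = 169*(-84) + 43/2 = -14196 + 43/2 = -28349/2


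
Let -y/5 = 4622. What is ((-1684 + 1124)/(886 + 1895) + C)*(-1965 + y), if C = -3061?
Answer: 213468515075/2781 ≈ 7.6760e+7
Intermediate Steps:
y = -23110 (y = -5*4622 = -23110)
((-1684 + 1124)/(886 + 1895) + C)*(-1965 + y) = ((-1684 + 1124)/(886 + 1895) - 3061)*(-1965 - 23110) = (-560/2781 - 3061)*(-25075) = -8513201/2781*(-25075) = 213468515075/2781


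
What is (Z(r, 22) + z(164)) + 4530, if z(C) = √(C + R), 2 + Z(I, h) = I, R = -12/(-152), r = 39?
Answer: 4567 + √236930/38 ≈ 4579.8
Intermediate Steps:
R = 3/38 (R = -12*(-1/152) = 3/38 ≈ 0.078947)
Z(I, h) = -2 + I
z(C) = √(3/38 + C) (z(C) = √(C + 3/38) = √(3/38 + C))
(Z(r, 22) + z(164)) + 4530 = ((-2 + 39) + √(114 + 1444*164)/38) + 4530 = (37 + √(114 + 236816)/38) + 4530 = (37 + √236930/38) + 4530 = 4567 + √236930/38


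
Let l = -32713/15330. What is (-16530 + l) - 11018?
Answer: -422343553/15330 ≈ -27550.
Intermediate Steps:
l = -32713/15330 (l = -32713*1/15330 = -32713/15330 ≈ -2.1339)
(-16530 + l) - 11018 = (-16530 - 32713/15330) - 11018 = -253437613/15330 - 11018 = -422343553/15330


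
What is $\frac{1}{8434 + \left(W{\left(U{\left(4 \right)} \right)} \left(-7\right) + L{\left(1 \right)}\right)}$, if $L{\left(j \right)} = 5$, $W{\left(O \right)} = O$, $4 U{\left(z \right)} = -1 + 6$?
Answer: $\frac{4}{33721} \approx 0.00011862$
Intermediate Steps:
$U{\left(z \right)} = \frac{5}{4}$ ($U{\left(z \right)} = \frac{-1 + 6}{4} = \frac{1}{4} \cdot 5 = \frac{5}{4}$)
$\frac{1}{8434 + \left(W{\left(U{\left(4 \right)} \right)} \left(-7\right) + L{\left(1 \right)}\right)} = \frac{1}{8434 + \left(\frac{5}{4} \left(-7\right) + 5\right)} = \frac{1}{8434 + \left(- \frac{35}{4} + 5\right)} = \frac{1}{8434 - \frac{15}{4}} = \frac{1}{\frac{33721}{4}} = \frac{4}{33721}$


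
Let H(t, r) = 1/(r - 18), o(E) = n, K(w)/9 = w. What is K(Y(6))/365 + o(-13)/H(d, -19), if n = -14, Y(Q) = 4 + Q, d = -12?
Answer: 37832/73 ≈ 518.25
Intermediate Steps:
K(w) = 9*w
o(E) = -14
H(t, r) = 1/(-18 + r)
K(Y(6))/365 + o(-13)/H(d, -19) = (9*(4 + 6))/365 - 14/(1/(-18 - 19)) = (9*10)*(1/365) - 14/(1/(-37)) = 90*(1/365) - 14/(-1/37) = 18/73 - 14*(-37) = 18/73 + 518 = 37832/73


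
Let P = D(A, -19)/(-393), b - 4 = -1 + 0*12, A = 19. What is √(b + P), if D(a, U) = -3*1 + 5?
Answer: √462561/393 ≈ 1.7306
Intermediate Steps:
D(a, U) = 2 (D(a, U) = -3 + 5 = 2)
b = 3 (b = 4 + (-1 + 0*12) = 4 + (-1 + 0) = 4 - 1 = 3)
P = -2/393 (P = 2/(-393) = 2*(-1/393) = -2/393 ≈ -0.0050891)
√(b + P) = √(3 - 2/393) = √(1177/393) = √462561/393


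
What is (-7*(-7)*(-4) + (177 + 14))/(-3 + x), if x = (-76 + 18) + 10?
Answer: 5/51 ≈ 0.098039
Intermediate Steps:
x = -48 (x = -58 + 10 = -48)
(-7*(-7)*(-4) + (177 + 14))/(-3 + x) = (-7*(-7)*(-4) + (177 + 14))/(-3 - 48) = (49*(-4) + 191)/(-51) = (-196 + 191)*(-1/51) = -5*(-1/51) = 5/51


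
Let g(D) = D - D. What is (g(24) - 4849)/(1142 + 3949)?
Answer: -4849/5091 ≈ -0.95247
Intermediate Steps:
g(D) = 0
(g(24) - 4849)/(1142 + 3949) = (0 - 4849)/(1142 + 3949) = -4849/5091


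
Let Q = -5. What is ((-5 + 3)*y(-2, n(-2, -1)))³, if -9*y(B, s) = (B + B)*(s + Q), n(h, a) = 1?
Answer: 32768/729 ≈ 44.949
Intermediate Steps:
y(B, s) = -2*B*(-5 + s)/9 (y(B, s) = -(B + B)*(s - 5)/9 = -2*B*(-5 + s)/9)
((-5 + 3)*y(-2, n(-2, -1)))³ = ((-5 + 3)*((2/9)*(-2)*(5 - 1*1)))³ = (-4*(-2)*(5 - 1)/9)³ = (-4*(-2)*4/9)³ = (-2*(-16/9))³ = (32/9)³ = 32768/729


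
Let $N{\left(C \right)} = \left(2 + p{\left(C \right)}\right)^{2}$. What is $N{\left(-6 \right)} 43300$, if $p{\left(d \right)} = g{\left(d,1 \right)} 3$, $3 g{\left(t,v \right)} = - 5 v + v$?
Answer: $173200$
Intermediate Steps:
$g{\left(t,v \right)} = - \frac{4 v}{3}$ ($g{\left(t,v \right)} = \frac{- 5 v + v}{3} = \frac{\left(-4\right) v}{3} = - \frac{4 v}{3}$)
$p{\left(d \right)} = -4$ ($p{\left(d \right)} = \left(- \frac{4}{3}\right) 1 \cdot 3 = \left(- \frac{4}{3}\right) 3 = -4$)
$N{\left(C \right)} = 4$ ($N{\left(C \right)} = \left(2 - 4\right)^{2} = \left(-2\right)^{2} = 4$)
$N{\left(-6 \right)} 43300 = 4 \cdot 43300 = 173200$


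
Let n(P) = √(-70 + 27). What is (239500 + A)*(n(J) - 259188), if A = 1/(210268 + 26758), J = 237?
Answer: -7356756812967594/118513 + 56767727001*I*√43/237026 ≈ -6.2076e+10 + 1.5705e+6*I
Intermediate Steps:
n(P) = I*√43 (n(P) = √(-43) = I*√43)
A = 1/237026 ≈ 4.2189e-6
(239500 + A)*(n(J) - 259188) = (239500 + 1/237026)*(I*√43 - 259188) = 56767727001*(-259188 + I*√43)/237026 = -7356756812967594/118513 + 56767727001*I*√43/237026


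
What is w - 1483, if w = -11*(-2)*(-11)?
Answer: -1725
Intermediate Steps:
w = -242 (w = 22*(-11) = -242)
w - 1483 = -242 - 1483 = -1725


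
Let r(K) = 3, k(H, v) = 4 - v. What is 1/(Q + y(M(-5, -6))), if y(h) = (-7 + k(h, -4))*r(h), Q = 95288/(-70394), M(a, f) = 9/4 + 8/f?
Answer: 35197/57947 ≈ 0.60740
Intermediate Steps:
M(a, f) = 9/4 + 8/f (M(a, f) = 9*(1/4) + 8/f = 9/4 + 8/f)
Q = -47644/35197 (Q = 95288*(-1/70394) = -47644/35197 ≈ -1.3536)
y(h) = 3 (y(h) = (-7 + (4 - 1*(-4)))*3 = (-7 + (4 + 4))*3 = (-7 + 8)*3 = 1*3 = 3)
1/(Q + y(M(-5, -6))) = 1/(-47644/35197 + 3) = 1/(57947/35197) = 35197/57947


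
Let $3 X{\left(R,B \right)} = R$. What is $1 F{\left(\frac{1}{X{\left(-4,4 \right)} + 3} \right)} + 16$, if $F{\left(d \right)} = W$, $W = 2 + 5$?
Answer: $23$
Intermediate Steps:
$X{\left(R,B \right)} = \frac{R}{3}$
$W = 7$
$F{\left(d \right)} = 7$
$1 F{\left(\frac{1}{X{\left(-4,4 \right)} + 3} \right)} + 16 = 1 \cdot 7 + 16 = 7 + 16 = 23$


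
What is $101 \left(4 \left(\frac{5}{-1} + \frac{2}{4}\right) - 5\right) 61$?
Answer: $-141703$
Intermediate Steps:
$101 \left(4 \left(\frac{5}{-1} + \frac{2}{4}\right) - 5\right) 61 = 101 \left(4 \left(5 \left(-1\right) + 2 \cdot \frac{1}{4}\right) - 5\right) 61 = 101 \left(4 \left(-5 + \frac{1}{2}\right) - 5\right) 61 = 101 \left(4 \left(- \frac{9}{2}\right) - 5\right) 61 = 101 \left(-18 - 5\right) 61 = 101 \left(-23\right) 61 = \left(-2323\right) 61 = -141703$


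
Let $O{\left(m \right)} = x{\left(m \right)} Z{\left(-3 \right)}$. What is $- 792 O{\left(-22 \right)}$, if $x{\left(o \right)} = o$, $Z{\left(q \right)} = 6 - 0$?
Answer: $104544$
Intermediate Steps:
$Z{\left(q \right)} = 6$ ($Z{\left(q \right)} = 6 + 0 = 6$)
$O{\left(m \right)} = 6 m$ ($O{\left(m \right)} = m 6 = 6 m$)
$- 792 O{\left(-22 \right)} = - 792 \cdot 6 \left(-22\right) = \left(-792\right) \left(-132\right) = 104544$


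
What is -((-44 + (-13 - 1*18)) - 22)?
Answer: 97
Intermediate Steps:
-((-44 + (-13 - 1*18)) - 22) = -((-44 + (-13 - 18)) - 22) = -((-44 - 31) - 22) = -(-75 - 22) = -1*(-97) = 97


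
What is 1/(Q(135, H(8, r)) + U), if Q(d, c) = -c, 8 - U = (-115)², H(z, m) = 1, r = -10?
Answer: -1/13218 ≈ -7.5654e-5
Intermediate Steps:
U = -13217 (U = 8 - 1*(-115)² = 8 - 1*13225 = 8 - 13225 = -13217)
1/(Q(135, H(8, r)) + U) = 1/(-1*1 - 13217) = 1/(-1 - 13217) = 1/(-13218) = -1/13218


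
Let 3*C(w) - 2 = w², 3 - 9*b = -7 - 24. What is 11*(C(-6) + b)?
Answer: 1628/9 ≈ 180.89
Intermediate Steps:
b = 34/9 (b = ⅓ - (-7 - 24)/9 = ⅓ - ⅑*(-31) = ⅓ + 31/9 = 34/9 ≈ 3.7778)
C(w) = ⅔ + w²/3
11*(C(-6) + b) = 11*((⅔ + (⅓)*(-6)²) + 34/9) = 11*((⅔ + (⅓)*36) + 34/9) = 11*((⅔ + 12) + 34/9) = 11*(38/3 + 34/9) = 11*(148/9) = 1628/9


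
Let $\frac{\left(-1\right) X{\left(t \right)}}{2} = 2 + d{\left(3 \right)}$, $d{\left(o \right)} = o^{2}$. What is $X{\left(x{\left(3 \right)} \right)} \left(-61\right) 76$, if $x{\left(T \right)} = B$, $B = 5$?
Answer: $101992$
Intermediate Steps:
$x{\left(T \right)} = 5$
$X{\left(t \right)} = -22$ ($X{\left(t \right)} = - 2 \left(2 + 3^{2}\right) = - 2 \left(2 + 9\right) = \left(-2\right) 11 = -22$)
$X{\left(x{\left(3 \right)} \right)} \left(-61\right) 76 = \left(-22\right) \left(-61\right) 76 = 1342 \cdot 76 = 101992$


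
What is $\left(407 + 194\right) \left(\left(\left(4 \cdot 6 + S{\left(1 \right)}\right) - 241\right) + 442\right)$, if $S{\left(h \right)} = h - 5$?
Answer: $132821$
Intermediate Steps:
$S{\left(h \right)} = -5 + h$
$\left(407 + 194\right) \left(\left(\left(4 \cdot 6 + S{\left(1 \right)}\right) - 241\right) + 442\right) = \left(407 + 194\right) \left(\left(\left(4 \cdot 6 + \left(-5 + 1\right)\right) - 241\right) + 442\right) = 601 \left(\left(\left(24 - 4\right) - 241\right) + 442\right) = 601 \left(\left(20 - 241\right) + 442\right) = 601 \left(-221 + 442\right) = 601 \cdot 221 = 132821$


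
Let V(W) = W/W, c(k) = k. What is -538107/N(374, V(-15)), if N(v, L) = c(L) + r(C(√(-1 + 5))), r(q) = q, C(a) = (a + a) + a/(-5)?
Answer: -2690535/23 ≈ -1.1698e+5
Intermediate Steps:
C(a) = 9*a/5 (C(a) = 2*a + a*(-⅕) = 2*a - a/5 = 9*a/5)
V(W) = 1
N(v, L) = 18/5 + L (N(v, L) = L + 9*√(-1 + 5)/5 = L + 9*√4/5 = L + (9/5)*2 = L + 18/5 = 18/5 + L)
-538107/N(374, V(-15)) = -538107/(18/5 + 1) = -538107/23/5 = -538107*5/23 = -2690535/23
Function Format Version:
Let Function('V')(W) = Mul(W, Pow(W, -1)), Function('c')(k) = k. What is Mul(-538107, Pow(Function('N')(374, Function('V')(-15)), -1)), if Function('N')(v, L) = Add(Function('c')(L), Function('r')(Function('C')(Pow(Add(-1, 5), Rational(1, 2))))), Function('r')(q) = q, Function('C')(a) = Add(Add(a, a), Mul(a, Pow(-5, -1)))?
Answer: Rational(-2690535, 23) ≈ -1.1698e+5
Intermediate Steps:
Function('C')(a) = Mul(Rational(9, 5), a) (Function('C')(a) = Add(Mul(2, a), Mul(a, Rational(-1, 5))) = Add(Mul(2, a), Mul(Rational(-1, 5), a)) = Mul(Rational(9, 5), a))
Function('V')(W) = 1
Function('N')(v, L) = Add(Rational(18, 5), L) (Function('N')(v, L) = Add(L, Mul(Rational(9, 5), Pow(Add(-1, 5), Rational(1, 2)))) = Add(L, Mul(Rational(9, 5), Pow(4, Rational(1, 2)))) = Add(L, Mul(Rational(9, 5), 2)) = Add(L, Rational(18, 5)) = Add(Rational(18, 5), L))
Mul(-538107, Pow(Function('N')(374, Function('V')(-15)), -1)) = Mul(-538107, Pow(Add(Rational(18, 5), 1), -1)) = Mul(-538107, Pow(Rational(23, 5), -1)) = Mul(-538107, Rational(5, 23)) = Rational(-2690535, 23)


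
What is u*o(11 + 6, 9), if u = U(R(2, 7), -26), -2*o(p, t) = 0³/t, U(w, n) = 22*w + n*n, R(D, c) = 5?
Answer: 0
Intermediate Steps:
U(w, n) = n² + 22*w (U(w, n) = 22*w + n² = n² + 22*w)
o(p, t) = 0 (o(p, t) = -0³/(2*t) = -0/t = -½*0 = 0)
u = 786 (u = (-26)² + 22*5 = 676 + 110 = 786)
u*o(11 + 6, 9) = 786*0 = 0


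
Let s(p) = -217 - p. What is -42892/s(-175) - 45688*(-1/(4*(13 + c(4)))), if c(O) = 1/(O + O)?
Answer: 66202/35 ≈ 1891.5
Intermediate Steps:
c(O) = 1/(2*O)
-42892/s(-175) - 45688*(-1/(4*(13 + c(4)))) = -42892/(-217 - 1*(-175)) - 45688*(-1/(4*(13 + (1/2)/4))) = -42892/(-217 + 175) - 45688*(-1/(4*(13 + (1/2)*(1/4)))) = -42892/(-42) - 45688*(-1/(4*(13 + 1/8))) = -42892*(-1/42) - 45688/((105/8)*(-4)) = 21446/21 - 45688/(-105/2) = 21446/21 - 45688*(-2/105) = 21446/21 + 91376/105 = 66202/35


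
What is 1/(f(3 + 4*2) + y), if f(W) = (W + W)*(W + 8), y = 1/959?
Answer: 959/400863 ≈ 0.0023923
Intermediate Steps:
y = 1/959 ≈ 0.0010428
f(W) = 2*W*(8 + W) (f(W) = (2*W)*(8 + W) = 2*W*(8 + W))
1/(f(3 + 4*2) + y) = 1/(2*(3 + 4*2)*(8 + (3 + 4*2)) + 1/959) = 1/(2*(3 + 8)*(8 + (3 + 8)) + 1/959) = 1/(2*11*(8 + 11) + 1/959) = 1/(2*11*19 + 1/959) = 1/(418 + 1/959) = 1/(400863/959) = 959/400863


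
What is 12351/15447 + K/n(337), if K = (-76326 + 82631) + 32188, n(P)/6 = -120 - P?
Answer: -62303881/4706186 ≈ -13.239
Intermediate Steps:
n(P) = -720 - 6*P (n(P) = 6*(-120 - P) = -720 - 6*P)
K = 38493 (K = 6305 + 32188 = 38493)
12351/15447 + K/n(337) = 12351/15447 + 38493/(-720 - 6*337) = 12351*(1/15447) + 38493/(-720 - 2022) = 4117/5149 + 38493/(-2742) = 4117/5149 + 38493*(-1/2742) = 4117/5149 - 12831/914 = -62303881/4706186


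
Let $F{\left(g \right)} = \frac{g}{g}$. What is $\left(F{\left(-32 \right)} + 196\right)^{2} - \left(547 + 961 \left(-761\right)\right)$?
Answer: $769583$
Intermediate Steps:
$F{\left(g \right)} = 1$
$\left(F{\left(-32 \right)} + 196\right)^{2} - \left(547 + 961 \left(-761\right)\right) = \left(1 + 196\right)^{2} - \left(547 + 961 \left(-761\right)\right) = 197^{2} - \left(547 - 731321\right) = 38809 - -730774 = 38809 + 730774 = 769583$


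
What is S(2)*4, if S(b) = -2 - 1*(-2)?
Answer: 0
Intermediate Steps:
S(b) = 0 (S(b) = -2 + 2 = 0)
S(2)*4 = 0*4 = 0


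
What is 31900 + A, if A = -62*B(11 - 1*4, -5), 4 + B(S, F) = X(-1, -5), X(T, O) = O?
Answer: 32458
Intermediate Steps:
B(S, F) = -9 (B(S, F) = -4 - 5 = -9)
A = 558 (A = -62*(-9) = 558)
31900 + A = 31900 + 558 = 32458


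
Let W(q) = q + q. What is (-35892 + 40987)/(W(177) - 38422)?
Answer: -5095/38068 ≈ -0.13384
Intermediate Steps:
W(q) = 2*q
(-35892 + 40987)/(W(177) - 38422) = (-35892 + 40987)/(2*177 - 38422) = 5095/(354 - 38422) = 5095/(-38068) = 5095*(-1/38068) = -5095/38068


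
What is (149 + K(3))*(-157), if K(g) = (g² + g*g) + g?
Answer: -26690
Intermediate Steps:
K(g) = g + 2*g² (K(g) = (g² + g²) + g = 2*g² + g = g + 2*g²)
(149 + K(3))*(-157) = (149 + 3*(1 + 2*3))*(-157) = (149 + 3*(1 + 6))*(-157) = (149 + 3*7)*(-157) = (149 + 21)*(-157) = 170*(-157) = -26690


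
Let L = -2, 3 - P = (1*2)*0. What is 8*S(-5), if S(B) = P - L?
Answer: 40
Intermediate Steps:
P = 3 (P = 3 - 1*2*0 = 3 - 2*0 = 3 - 1*0 = 3 + 0 = 3)
S(B) = 5 (S(B) = 3 - 1*(-2) = 3 + 2 = 5)
8*S(-5) = 8*5 = 40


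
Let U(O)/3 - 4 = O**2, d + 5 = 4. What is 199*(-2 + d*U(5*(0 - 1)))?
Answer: -17711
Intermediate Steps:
d = -1 (d = -5 + 4 = -1)
U(O) = 12 + 3*O**2
199*(-2 + d*U(5*(0 - 1))) = 199*(-2 - (12 + 3*(5*(0 - 1))**2)) = 199*(-2 - (12 + 3*(5*(-1))**2)) = 199*(-2 - (12 + 3*(-5)**2)) = 199*(-2 - (12 + 3*25)) = 199*(-2 - (12 + 75)) = 199*(-2 - 1*87) = 199*(-2 - 87) = 199*(-89) = -17711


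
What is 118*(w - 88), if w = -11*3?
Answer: -14278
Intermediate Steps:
w = -33
118*(w - 88) = 118*(-33 - 88) = 118*(-121) = -14278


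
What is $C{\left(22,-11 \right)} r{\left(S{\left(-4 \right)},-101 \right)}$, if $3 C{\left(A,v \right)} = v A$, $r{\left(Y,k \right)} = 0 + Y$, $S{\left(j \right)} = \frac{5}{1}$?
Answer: $- \frac{1210}{3} \approx -403.33$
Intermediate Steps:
$S{\left(j \right)} = 5$ ($S{\left(j \right)} = 5 \cdot 1 = 5$)
$r{\left(Y,k \right)} = Y$
$C{\left(A,v \right)} = \frac{A v}{3}$ ($C{\left(A,v \right)} = \frac{v A}{3} = \frac{A v}{3}$)
$C{\left(22,-11 \right)} r{\left(S{\left(-4 \right)},-101 \right)} = \frac{1}{3} \cdot 22 \left(-11\right) 5 = \left(- \frac{242}{3}\right) 5 = - \frac{1210}{3}$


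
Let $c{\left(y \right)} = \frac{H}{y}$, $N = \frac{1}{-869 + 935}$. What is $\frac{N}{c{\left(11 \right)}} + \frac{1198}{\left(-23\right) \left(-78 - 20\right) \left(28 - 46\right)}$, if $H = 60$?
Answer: $- \frac{10853}{405720} \approx -0.02675$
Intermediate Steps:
$N = \frac{1}{66} \approx 0.015152$
$c{\left(y \right)} = \frac{60}{y}$
$\frac{N}{c{\left(11 \right)}} + \frac{1198}{\left(-23\right) \left(-78 - 20\right) \left(28 - 46\right)} = \frac{1}{66 \cdot \frac{60}{11}} + \frac{1198}{\left(-23\right) \left(-78 - 20\right) \left(28 - 46\right)} = \frac{1}{66 \cdot 60 \cdot \frac{1}{11}} + \frac{1198}{\left(-23\right) \left(\left(-98\right) \left(-18\right)\right)} = \frac{1}{66 \cdot \frac{60}{11}} + \frac{1198}{\left(-23\right) 1764} = \frac{1}{66} \cdot \frac{11}{60} + \frac{1198}{-40572} = \frac{1}{360} + 1198 \left(- \frac{1}{40572}\right) = \frac{1}{360} - \frac{599}{20286} = - \frac{10853}{405720}$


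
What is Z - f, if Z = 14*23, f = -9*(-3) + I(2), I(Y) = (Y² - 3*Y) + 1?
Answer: 296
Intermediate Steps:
I(Y) = 1 + Y² - 3*Y
f = 26 (f = -9*(-3) + (1 + 2² - 3*2) = 27 + (1 + 4 - 6) = 27 - 1 = 26)
Z = 322
Z - f = 322 - 1*26 = 322 - 26 = 296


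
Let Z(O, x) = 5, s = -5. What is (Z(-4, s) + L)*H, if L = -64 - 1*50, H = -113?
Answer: 12317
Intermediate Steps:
L = -114 (L = -64 - 50 = -114)
(Z(-4, s) + L)*H = (5 - 114)*(-113) = -109*(-113) = 12317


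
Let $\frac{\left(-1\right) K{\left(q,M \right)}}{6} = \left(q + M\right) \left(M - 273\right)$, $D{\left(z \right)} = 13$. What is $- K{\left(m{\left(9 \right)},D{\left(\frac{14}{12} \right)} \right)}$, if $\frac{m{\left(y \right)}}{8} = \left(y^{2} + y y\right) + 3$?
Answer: $-2079480$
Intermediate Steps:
$m{\left(y \right)} = 24 + 16 y^{2}$ ($m{\left(y \right)} = 8 \left(\left(y^{2} + y y\right) + 3\right) = 8 \left(\left(y^{2} + y^{2}\right) + 3\right) = 8 \left(2 y^{2} + 3\right) = 8 \left(3 + 2 y^{2}\right) = 24 + 16 y^{2}$)
$K{\left(q,M \right)} = - 6 \left(-273 + M\right) \left(M + q\right)$ ($K{\left(q,M \right)} = - 6 \left(q + M\right) \left(M - 273\right) = - 6 \left(M + q\right) \left(-273 + M\right) = - 6 \left(-273 + M\right) \left(M + q\right)$)
$- K{\left(m{\left(9 \right)},D{\left(\frac{14}{12} \right)} \right)} = - (- 6 \cdot 13^{2} + 1638 \cdot 13 + 1638 \left(24 + 16 \cdot 9^{2}\right) - 78 \left(24 + 16 \cdot 9^{2}\right)) = - (\left(-6\right) 169 + 21294 + 1638 \left(24 + 16 \cdot 81\right) - 78 \left(24 + 16 \cdot 81\right)) = - (-1014 + 21294 + 1638 \left(24 + 1296\right) - 78 \left(24 + 1296\right)) = - (-1014 + 21294 + 1638 \cdot 1320 - 78 \cdot 1320) = - (-1014 + 21294 + 2162160 - 102960) = \left(-1\right) 2079480 = -2079480$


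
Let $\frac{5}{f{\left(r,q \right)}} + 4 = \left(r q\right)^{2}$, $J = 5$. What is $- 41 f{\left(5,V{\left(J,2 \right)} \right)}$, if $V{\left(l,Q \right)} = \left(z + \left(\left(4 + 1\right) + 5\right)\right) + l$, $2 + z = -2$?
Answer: $- \frac{205}{3021} \approx -0.067858$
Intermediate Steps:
$z = -4$ ($z = -2 - 2 = -4$)
$V{\left(l,Q \right)} = 6 + l$ ($V{\left(l,Q \right)} = \left(-4 + \left(\left(4 + 1\right) + 5\right)\right) + l = \left(-4 + \left(5 + 5\right)\right) + l = \left(-4 + 10\right) + l = 6 + l$)
$f{\left(r,q \right)} = \frac{5}{-4 + q^{2} r^{2}}$ ($f{\left(r,q \right)} = \frac{5}{-4 + \left(r q\right)^{2}} = \frac{5}{-4 + \left(q r\right)^{2}} = \frac{5}{-4 + q^{2} r^{2}}$)
$- 41 f{\left(5,V{\left(J,2 \right)} \right)} = - 41 \frac{5}{-4 + \left(6 + 5\right)^{2} \cdot 5^{2}} = - 41 \frac{5}{-4 + 11^{2} \cdot 25} = - 41 \frac{5}{-4 + 121 \cdot 25} = - 41 \frac{5}{-4 + 3025} = - 41 \cdot \frac{5}{3021} = - 41 \cdot 5 \cdot \frac{1}{3021} = \left(-41\right) \frac{5}{3021} = - \frac{205}{3021}$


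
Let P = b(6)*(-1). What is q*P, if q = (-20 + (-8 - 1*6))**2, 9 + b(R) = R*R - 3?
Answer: -27744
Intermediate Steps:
b(R) = -12 + R**2 (b(R) = -9 + (R*R - 3) = -9 + (R**2 - 3) = -9 + (-3 + R**2) = -12 + R**2)
P = -24 (P = (-12 + 6**2)*(-1) = (-12 + 36)*(-1) = 24*(-1) = -24)
q = 1156 (q = (-20 + (-8 - 6))**2 = (-20 - 14)**2 = (-34)**2 = 1156)
q*P = 1156*(-24) = -27744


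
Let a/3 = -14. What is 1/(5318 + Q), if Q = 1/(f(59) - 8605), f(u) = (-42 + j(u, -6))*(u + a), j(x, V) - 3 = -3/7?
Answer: 64927/345281779 ≈ 0.00018804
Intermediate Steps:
a = -42 (a = 3*(-14) = -42)
j(x, V) = 18/7 (j(x, V) = 3 - 3/7 = 18/7)
f(u) = 1656 - 276*u/7 (f(u) = (-42 + 18/7)*(u - 42) = -276*(-42 + u)/7 = 1656 - 276*u/7)
Q = -7/64927 (Q = 1/((1656 - 276/7*59) - 8605) = 1/((1656 - 16284/7) - 8605) = 1/(-4692/7 - 8605) = 1/(-64927/7) = -7/64927 ≈ -0.00010781)
1/(5318 + Q) = 1/(5318 - 7/64927) = 1/(345281779/64927) = 64927/345281779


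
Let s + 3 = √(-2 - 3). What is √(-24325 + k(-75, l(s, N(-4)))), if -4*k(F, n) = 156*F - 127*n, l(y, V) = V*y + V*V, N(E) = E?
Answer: √(-20511 - 127*I*√5) ≈ 0.9914 - 143.22*I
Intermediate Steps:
s = -3 + I*√5 (s = -3 + √(-2 - 3) = -3 + √(-5) = -3 + I*√5 ≈ -3.0 + 2.2361*I)
l(y, V) = V² + V*y (l(y, V) = V*y + V² = V² + V*y)
k(F, n) = -39*F + 127*n/4 (k(F, n) = -(156*F - 127*n)/4 = -(-127*n + 156*F)/4 = -39*F + 127*n/4)
√(-24325 + k(-75, l(s, N(-4)))) = √(-24325 + (-39*(-75) + 127*(-4*(-4 + (-3 + I*√5)))/4)) = √(-24325 + (2925 + 127*(-4*(-7 + I*√5))/4)) = √(-24325 + (2925 + 127*(28 - 4*I*√5)/4)) = √(-24325 + (2925 + (889 - 127*I*√5))) = √(-24325 + (3814 - 127*I*√5)) = √(-20511 - 127*I*√5)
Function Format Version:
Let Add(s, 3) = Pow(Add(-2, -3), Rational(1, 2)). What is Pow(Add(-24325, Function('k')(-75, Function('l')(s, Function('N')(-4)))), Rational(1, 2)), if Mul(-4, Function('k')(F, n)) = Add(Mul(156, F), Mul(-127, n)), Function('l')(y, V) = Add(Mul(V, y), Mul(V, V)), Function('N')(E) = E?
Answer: Pow(Add(-20511, Mul(-127, I, Pow(5, Rational(1, 2)))), Rational(1, 2)) ≈ Add(0.9914, Mul(-143.22, I))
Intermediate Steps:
s = Add(-3, Mul(I, Pow(5, Rational(1, 2)))) (s = Add(-3, Pow(Add(-2, -3), Rational(1, 2))) = Add(-3, Pow(-5, Rational(1, 2))) = Add(-3, Mul(I, Pow(5, Rational(1, 2)))) ≈ Add(-3.0000, Mul(2.2361, I)))
Function('l')(y, V) = Add(Pow(V, 2), Mul(V, y)) (Function('l')(y, V) = Add(Mul(V, y), Pow(V, 2)) = Add(Pow(V, 2), Mul(V, y)))
Function('k')(F, n) = Add(Mul(-39, F), Mul(Rational(127, 4), n)) (Function('k')(F, n) = Mul(Rational(-1, 4), Add(Mul(156, F), Mul(-127, n))) = Mul(Rational(-1, 4), Add(Mul(-127, n), Mul(156, F))) = Add(Mul(-39, F), Mul(Rational(127, 4), n)))
Pow(Add(-24325, Function('k')(-75, Function('l')(s, Function('N')(-4)))), Rational(1, 2)) = Pow(Add(-24325, Add(Mul(-39, -75), Mul(Rational(127, 4), Mul(-4, Add(-4, Add(-3, Mul(I, Pow(5, Rational(1, 2))))))))), Rational(1, 2)) = Pow(Add(-24325, Add(2925, Mul(Rational(127, 4), Mul(-4, Add(-7, Mul(I, Pow(5, Rational(1, 2)))))))), Rational(1, 2)) = Pow(Add(-24325, Add(2925, Mul(Rational(127, 4), Add(28, Mul(-4, I, Pow(5, Rational(1, 2))))))), Rational(1, 2)) = Pow(Add(-24325, Add(2925, Add(889, Mul(-127, I, Pow(5, Rational(1, 2)))))), Rational(1, 2)) = Pow(Add(-24325, Add(3814, Mul(-127, I, Pow(5, Rational(1, 2))))), Rational(1, 2)) = Pow(Add(-20511, Mul(-127, I, Pow(5, Rational(1, 2)))), Rational(1, 2))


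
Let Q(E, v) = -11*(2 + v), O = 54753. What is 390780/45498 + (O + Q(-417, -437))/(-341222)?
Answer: 10886156103/1293743213 ≈ 8.4145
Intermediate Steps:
Q(E, v) = -22 - 11*v
390780/45498 + (O + Q(-417, -437))/(-341222) = 390780/45498 + (54753 + (-22 - 11*(-437)))/(-341222) = 390780*(1/45498) + (54753 + (-22 + 4807))*(-1/341222) = 65130/7583 + (54753 + 4785)*(-1/341222) = 65130/7583 + 59538*(-1/341222) = 65130/7583 - 29769/170611 = 10886156103/1293743213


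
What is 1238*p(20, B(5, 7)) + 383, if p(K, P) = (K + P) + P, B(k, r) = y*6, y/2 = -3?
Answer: -63993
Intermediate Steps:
y = -6 (y = 2*(-3) = -6)
B(k, r) = -36 (B(k, r) = -6*6 = -36)
p(K, P) = K + 2*P
1238*p(20, B(5, 7)) + 383 = 1238*(20 + 2*(-36)) + 383 = 1238*(20 - 72) + 383 = 1238*(-52) + 383 = -64376 + 383 = -63993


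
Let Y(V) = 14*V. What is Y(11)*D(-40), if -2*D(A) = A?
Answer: 3080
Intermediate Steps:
D(A) = -A/2
Y(11)*D(-40) = (14*11)*(-½*(-40)) = 154*20 = 3080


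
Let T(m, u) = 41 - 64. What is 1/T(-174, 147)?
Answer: -1/23 ≈ -0.043478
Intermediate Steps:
T(m, u) = -23
1/T(-174, 147) = 1/(-23) = -1/23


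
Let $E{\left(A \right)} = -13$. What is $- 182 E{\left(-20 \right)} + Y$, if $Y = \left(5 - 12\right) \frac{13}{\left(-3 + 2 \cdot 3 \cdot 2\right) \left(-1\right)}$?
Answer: $\frac{21385}{9} \approx 2376.1$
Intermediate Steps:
$Y = \frac{91}{9}$ ($Y = - 7 \frac{13}{\left(-3 + 6 \cdot 2\right) \left(-1\right)} = - 7 \frac{13}{\left(-3 + 12\right) \left(-1\right)} = - 7 \frac{13}{9 \left(-1\right)} = - 7 \frac{13}{-9} = - 7 \cdot 13 \left(- \frac{1}{9}\right) = \left(-7\right) \left(- \frac{13}{9}\right) = \frac{91}{9} \approx 10.111$)
$- 182 E{\left(-20 \right)} + Y = \left(-182\right) \left(-13\right) + \frac{91}{9} = 2366 + \frac{91}{9} = \frac{21385}{9}$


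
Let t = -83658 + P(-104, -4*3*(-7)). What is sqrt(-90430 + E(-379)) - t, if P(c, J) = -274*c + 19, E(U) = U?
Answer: 55143 + I*sqrt(90809) ≈ 55143.0 + 301.35*I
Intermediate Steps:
P(c, J) = 19 - 274*c
t = -55143 (t = -83658 + (19 - 274*(-104)) = -83658 + (19 + 28496) = -83658 + 28515 = -55143)
sqrt(-90430 + E(-379)) - t = sqrt(-90430 - 379) - 1*(-55143) = sqrt(-90809) + 55143 = I*sqrt(90809) + 55143 = 55143 + I*sqrt(90809)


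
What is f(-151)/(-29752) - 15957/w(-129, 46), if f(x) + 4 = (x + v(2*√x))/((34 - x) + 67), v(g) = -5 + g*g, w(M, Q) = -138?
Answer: 2492456569/21555324 ≈ 115.63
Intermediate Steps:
v(g) = -5 + g²
f(x) = -4 + (-5 + 5*x)/(101 - x) (f(x) = -4 + (x + (-5 + (2*√x)²))/((34 - x) + 67) = -4 + (x + (-5 + 4*x))/(101 - x) = -4 + (-5 + 5*x)/(101 - x))
f(-151)/(-29752) - 15957/w(-129, 46) = ((409 - 9*(-151))/(-101 - 151))/(-29752) - 15957/(-138) = ((409 + 1359)/(-252))*(-1/29752) - 15957*(-1/138) = -1/252*1768*(-1/29752) + 5319/46 = -442/63*(-1/29752) + 5319/46 = 221/937188 + 5319/46 = 2492456569/21555324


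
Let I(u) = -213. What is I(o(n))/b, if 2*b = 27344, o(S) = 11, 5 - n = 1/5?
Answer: -213/13672 ≈ -0.015579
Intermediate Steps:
n = 24/5 (n = 5 - 1/5 = 5 - 1*⅕ = 5 - ⅕ = 24/5 ≈ 4.8000)
b = 13672 (b = (½)*27344 = 13672)
I(o(n))/b = -213/13672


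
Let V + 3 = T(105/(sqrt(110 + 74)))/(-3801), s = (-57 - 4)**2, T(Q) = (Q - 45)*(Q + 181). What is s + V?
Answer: 867265789/233128 - 170*sqrt(46)/4163 ≈ 3719.9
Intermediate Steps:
T(Q) = (-45 + Q)*(181 + Q)
s = 3721 (s = (-61)**2 = 3721)
V = -203499/233128 - 170*sqrt(46)/4163 (V = -3 + (-8145 + (105/(sqrt(110 + 74)))**2 + 136*(105/(sqrt(110 + 74))))/(-3801) = -3 + (-8145 + (105/(sqrt(184)))**2 + 136*(105/(sqrt(184))))*(-1/3801) = -3 + (-8145 + (105/((2*sqrt(46))))**2 + 136*(105/((2*sqrt(46)))))*(-1/3801) = -3 + (-8145 + (105*(sqrt(46)/92))**2 + 136*(105*(sqrt(46)/92)))*(-1/3801) = -3 + (-8145 + (105*sqrt(46)/92)**2 + 136*(105*sqrt(46)/92))*(-1/3801) = -3 + (-8145 + 11025/184 + 3570*sqrt(46)/23)*(-1/3801) = -3 + (-1487655/184 + 3570*sqrt(46)/23)*(-1/3801) = -3 + (495885/233128 - 170*sqrt(46)/4163) = -203499/233128 - 170*sqrt(46)/4163 ≈ -1.1499)
s + V = 3721 + (-203499/233128 - 170*sqrt(46)/4163) = 867265789/233128 - 170*sqrt(46)/4163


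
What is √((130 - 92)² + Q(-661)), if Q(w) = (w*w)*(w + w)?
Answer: I*√577608118 ≈ 24033.0*I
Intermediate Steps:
Q(w) = 2*w³ (Q(w) = w²*(2*w) = 2*w³)
√((130 - 92)² + Q(-661)) = √((130 - 92)² + 2*(-661)³) = √(38² + 2*(-288804781)) = √(1444 - 577609562) = √(-577608118) = I*√577608118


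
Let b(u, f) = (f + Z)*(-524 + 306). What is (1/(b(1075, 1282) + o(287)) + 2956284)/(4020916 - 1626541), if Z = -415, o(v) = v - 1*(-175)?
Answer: 111477922099/90289008000 ≈ 1.2347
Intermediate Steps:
o(v) = 175 + v (o(v) = v + 175 = 175 + v)
b(u, f) = 90470 - 218*f (b(u, f) = (f - 415)*(-524 + 306) = (-415 + f)*(-218) = 90470 - 218*f)
(1/(b(1075, 1282) + o(287)) + 2956284)/(4020916 - 1626541) = (1/((90470 - 218*1282) + (175 + 287)) + 2956284)/(4020916 - 1626541) = (1/((90470 - 279476) + 462) + 2956284)/2394375 = (1/(-189006 + 462) + 2956284)*(1/2394375) = (1/(-188544) + 2956284)*(1/2394375) = (-1/188544 + 2956284)*(1/2394375) = (557389610495/188544)*(1/2394375) = 111477922099/90289008000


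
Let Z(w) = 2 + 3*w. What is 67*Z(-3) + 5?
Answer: -464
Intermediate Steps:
67*Z(-3) + 5 = 67*(2 + 3*(-3)) + 5 = 67*(2 - 9) + 5 = 67*(-7) + 5 = -469 + 5 = -464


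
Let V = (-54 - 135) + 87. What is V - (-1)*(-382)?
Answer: -484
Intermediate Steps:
V = -102 (V = -189 + 87 = -102)
V - (-1)*(-382) = -102 - (-1)*(-382) = -102 - 1*382 = -102 - 382 = -484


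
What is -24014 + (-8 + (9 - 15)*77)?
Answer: -24484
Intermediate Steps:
-24014 + (-8 + (9 - 15)*77) = -24014 + (-8 - 6*77) = -24014 + (-8 - 462) = -24014 - 470 = -24484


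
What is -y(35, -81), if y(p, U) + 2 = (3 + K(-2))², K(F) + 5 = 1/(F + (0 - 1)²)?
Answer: -7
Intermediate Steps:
K(F) = -5 + 1/(1 + F) (K(F) = -5 + 1/(F + (0 - 1)²) = -5 + 1/(F + (-1)²) = -5 + 1/(F + 1) = -5 + 1/(1 + F))
y(p, U) = 7 (y(p, U) = -2 + (3 + (-4 - 5*(-2))/(1 - 2))² = -2 + (3 + (-4 + 10)/(-1))² = -2 + (3 - 1*6)² = -2 + (3 - 6)² = -2 + (-3)² = -2 + 9 = 7)
-y(35, -81) = -1*7 = -7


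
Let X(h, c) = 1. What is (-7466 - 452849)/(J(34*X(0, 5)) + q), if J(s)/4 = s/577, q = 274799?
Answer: -265601755/158559159 ≈ -1.6751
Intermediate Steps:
J(s) = 4*s/577 (J(s) = 4*(s/577) = 4*s/577)
(-7466 - 452849)/(J(34*X(0, 5)) + q) = (-7466 - 452849)/(4*(34*1)/577 + 274799) = -460315/((4/577)*34 + 274799) = -460315/(136/577 + 274799) = -460315/158559159/577 = -460315*577/158559159 = -265601755/158559159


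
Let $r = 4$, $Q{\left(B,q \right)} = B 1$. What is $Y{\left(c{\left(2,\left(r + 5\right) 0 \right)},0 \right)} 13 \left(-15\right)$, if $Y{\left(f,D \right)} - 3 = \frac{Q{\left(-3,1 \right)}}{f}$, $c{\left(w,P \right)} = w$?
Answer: $- \frac{585}{2} \approx -292.5$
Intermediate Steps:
$Q{\left(B,q \right)} = B$
$Y{\left(f,D \right)} = 3 - \frac{3}{f}$
$Y{\left(c{\left(2,\left(r + 5\right) 0 \right)},0 \right)} 13 \left(-15\right) = \left(3 - \frac{3}{2}\right) 13 \left(-15\right) = \frac{3}{2} \cdot 13 \left(-15\right) = \frac{39}{2} \left(-15\right) = - \frac{585}{2}$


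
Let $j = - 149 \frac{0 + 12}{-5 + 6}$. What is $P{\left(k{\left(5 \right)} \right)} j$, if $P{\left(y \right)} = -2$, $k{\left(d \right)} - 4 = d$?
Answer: $3576$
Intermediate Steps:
$k{\left(d \right)} = 4 + d$
$j = -1788$ ($j = - 149 \cdot \frac{12}{1} = - 149 \cdot 12 \cdot 1 = \left(-149\right) 12 = -1788$)
$P{\left(k{\left(5 \right)} \right)} j = \left(-2\right) \left(-1788\right) = 3576$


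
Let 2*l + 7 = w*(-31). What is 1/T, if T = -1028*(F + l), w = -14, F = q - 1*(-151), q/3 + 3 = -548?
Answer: 1/1324578 ≈ 7.5496e-7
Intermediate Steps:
q = -1653 (q = -9 + 3*(-548) = -9 - 1644 = -1653)
F = -1502 (F = -1653 - 1*(-151) = -1653 + 151 = -1502)
l = 427/2 (l = -7/2 + (-14*(-31))/2 = -7/2 + (½)*434 = -7/2 + 217 = 427/2 ≈ 213.50)
T = 1324578 (T = -1028*(-1502 + 427/2) = -1028*(-2577/2) = 1324578)
1/T = 1/1324578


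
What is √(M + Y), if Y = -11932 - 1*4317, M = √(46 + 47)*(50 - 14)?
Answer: √(-16249 + 36*√93) ≈ 126.1*I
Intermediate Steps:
M = 36*√93 (M = √93*36 = 36*√93 ≈ 347.17)
Y = -16249 (Y = -11932 - 4317 = -16249)
√(M + Y) = √(36*√93 - 16249) = √(-16249 + 36*√93)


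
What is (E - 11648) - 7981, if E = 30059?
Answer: 10430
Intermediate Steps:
(E - 11648) - 7981 = (30059 - 11648) - 7981 = 18411 - 7981 = 10430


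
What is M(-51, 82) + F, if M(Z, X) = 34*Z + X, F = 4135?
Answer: 2483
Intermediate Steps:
M(Z, X) = X + 34*Z
M(-51, 82) + F = (82 + 34*(-51)) + 4135 = (82 - 1734) + 4135 = -1652 + 4135 = 2483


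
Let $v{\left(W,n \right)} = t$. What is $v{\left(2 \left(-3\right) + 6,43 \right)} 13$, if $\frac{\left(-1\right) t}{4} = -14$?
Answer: $728$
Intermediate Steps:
$t = 56$ ($t = \left(-4\right) \left(-14\right) = 56$)
$v{\left(W,n \right)} = 56$
$v{\left(2 \left(-3\right) + 6,43 \right)} 13 = 56 \cdot 13 = 728$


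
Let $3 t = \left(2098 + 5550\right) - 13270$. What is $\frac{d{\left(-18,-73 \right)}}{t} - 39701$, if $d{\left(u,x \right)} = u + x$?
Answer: $- \frac{74399583}{1874} \approx -39701.0$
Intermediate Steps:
$t = -1874$ ($t = \frac{\left(2098 + 5550\right) - 13270}{3} = \frac{7648 - 13270}{3} = \frac{1}{3} \left(-5622\right) = -1874$)
$\frac{d{\left(-18,-73 \right)}}{t} - 39701 = \frac{-18 - 73}{-1874} - 39701 = \left(-91\right) \left(- \frac{1}{1874}\right) - 39701 = \frac{91}{1874} - 39701 = - \frac{74399583}{1874}$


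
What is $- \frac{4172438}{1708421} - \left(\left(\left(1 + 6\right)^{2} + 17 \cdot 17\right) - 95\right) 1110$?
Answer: $- \frac{460816568768}{1708421} \approx -2.6973 \cdot 10^{5}$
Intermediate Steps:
$- \frac{4172438}{1708421} - \left(\left(\left(1 + 6\right)^{2} + 17 \cdot 17\right) - 95\right) 1110 = \left(-4172438\right) \frac{1}{1708421} - \left(\left(7^{2} + 289\right) - 95\right) 1110 = - \frac{4172438}{1708421} - \left(\left(49 + 289\right) - 95\right) 1110 = - \frac{4172438}{1708421} - \left(338 - 95\right) 1110 = - \frac{4172438}{1708421} - 243 \cdot 1110 = - \frac{4172438}{1708421} - 269730 = - \frac{460816568768}{1708421}$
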